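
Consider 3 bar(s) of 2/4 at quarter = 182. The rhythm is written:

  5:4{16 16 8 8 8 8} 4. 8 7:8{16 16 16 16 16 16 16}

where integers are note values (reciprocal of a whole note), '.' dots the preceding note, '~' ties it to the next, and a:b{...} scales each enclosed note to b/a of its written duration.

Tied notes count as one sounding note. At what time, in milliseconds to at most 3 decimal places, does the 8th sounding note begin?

note 8 onset = 7/2b = 1153.846ms

1. 0.0ms @ 0 + 65.934ms (1/5)
2. 65.934ms @ 1/5 + 65.934ms (1/5)
3. 131.868ms @ 2/5 + 131.868ms (2/5)
4. 263.736ms @ 4/5 + 131.868ms (2/5)
5. 395.604ms @ 6/5 + 131.868ms (2/5)
6. 527.473ms @ 8/5 + 131.868ms (2/5)
7. 659.341ms @ 2 + 494.505ms (3/2)
8. 1153.846ms @ 7/2 + 164.835ms (1/2)
9. 1318.681ms @ 4 + 94.192ms (2/7)
10. 1412.873ms @ 30/7 + 94.192ms (2/7)
11. 1507.064ms @ 32/7 + 94.192ms (2/7)
12. 1601.256ms @ 34/7 + 94.192ms (2/7)
13. 1695.447ms @ 36/7 + 94.192ms (2/7)
14. 1789.639ms @ 38/7 + 94.192ms (2/7)
15. 1883.83ms @ 40/7 + 94.192ms (2/7)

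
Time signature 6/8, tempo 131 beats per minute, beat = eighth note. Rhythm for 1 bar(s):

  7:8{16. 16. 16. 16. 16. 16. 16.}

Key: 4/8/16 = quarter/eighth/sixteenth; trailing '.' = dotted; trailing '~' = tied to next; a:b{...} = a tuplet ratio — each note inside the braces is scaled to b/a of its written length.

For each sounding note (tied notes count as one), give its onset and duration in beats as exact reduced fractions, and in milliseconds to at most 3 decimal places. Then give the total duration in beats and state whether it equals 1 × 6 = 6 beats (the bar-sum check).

1) 0.0ms=0b +392.585ms=6/7b
2) 392.585ms=6/7b +392.585ms=6/7b
3) 785.169ms=12/7b +392.585ms=6/7b
4) 1177.754ms=18/7b +392.585ms=6/7b
5) 1570.338ms=24/7b +392.585ms=6/7b
6) 1962.923ms=30/7b +392.585ms=6/7b
7) 2355.507ms=36/7b +392.585ms=6/7b
Σ=6b of 6 (131bpm 6/8) — PASS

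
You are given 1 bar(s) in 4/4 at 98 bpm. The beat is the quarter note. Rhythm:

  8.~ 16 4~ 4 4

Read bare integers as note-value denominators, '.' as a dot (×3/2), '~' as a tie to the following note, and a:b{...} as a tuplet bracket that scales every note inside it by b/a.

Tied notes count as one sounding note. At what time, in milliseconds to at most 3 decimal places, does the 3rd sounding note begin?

1. 0.0ms @ 0 + 612.245ms (1)
2. 612.245ms @ 1 + 1224.49ms (2)
3. 1836.735ms @ 3 + 612.245ms (1)

note 3 onset = 3b = 1836.735ms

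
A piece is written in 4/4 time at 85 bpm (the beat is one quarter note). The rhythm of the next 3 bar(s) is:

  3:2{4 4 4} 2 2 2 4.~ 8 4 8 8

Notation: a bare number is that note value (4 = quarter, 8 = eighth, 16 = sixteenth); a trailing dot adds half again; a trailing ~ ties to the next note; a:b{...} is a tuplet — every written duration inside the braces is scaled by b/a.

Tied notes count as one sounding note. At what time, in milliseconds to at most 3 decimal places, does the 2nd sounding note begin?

1. 0.0ms @ 0 + 470.588ms (2/3)
2. 470.588ms @ 2/3 + 470.588ms (2/3)
3. 941.176ms @ 4/3 + 470.588ms (2/3)
4. 1411.765ms @ 2 + 1411.765ms (2)
5. 2823.529ms @ 4 + 1411.765ms (2)
6. 4235.294ms @ 6 + 1411.765ms (2)
7. 5647.059ms @ 8 + 1411.765ms (2)
8. 7058.824ms @ 10 + 705.882ms (1)
9. 7764.706ms @ 11 + 352.941ms (1/2)
10. 8117.647ms @ 23/2 + 352.941ms (1/2)

note 2 onset = 2/3b = 470.588ms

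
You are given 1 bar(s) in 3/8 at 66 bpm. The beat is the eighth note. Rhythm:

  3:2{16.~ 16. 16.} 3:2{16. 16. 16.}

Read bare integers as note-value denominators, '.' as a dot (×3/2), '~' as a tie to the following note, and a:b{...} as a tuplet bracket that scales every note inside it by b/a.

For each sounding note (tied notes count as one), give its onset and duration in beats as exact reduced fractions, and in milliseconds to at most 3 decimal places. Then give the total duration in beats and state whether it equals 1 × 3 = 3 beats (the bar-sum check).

1) 0.0ms=0b +909.091ms=1b
2) 909.091ms=1b +454.545ms=1/2b
3) 1363.636ms=3/2b +454.545ms=1/2b
4) 1818.182ms=2b +454.545ms=1/2b
5) 2272.727ms=5/2b +454.545ms=1/2b
Σ=3b of 3 (66bpm 3/8) — PASS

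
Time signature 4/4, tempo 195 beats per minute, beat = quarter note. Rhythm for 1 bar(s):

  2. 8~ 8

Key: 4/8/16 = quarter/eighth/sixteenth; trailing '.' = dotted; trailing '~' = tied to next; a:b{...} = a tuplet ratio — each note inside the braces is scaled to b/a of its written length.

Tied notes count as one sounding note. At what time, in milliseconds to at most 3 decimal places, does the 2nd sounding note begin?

note 2 onset = 3b = 923.077ms

1. 0.0ms @ 0 + 923.077ms (3)
2. 923.077ms @ 3 + 307.692ms (1)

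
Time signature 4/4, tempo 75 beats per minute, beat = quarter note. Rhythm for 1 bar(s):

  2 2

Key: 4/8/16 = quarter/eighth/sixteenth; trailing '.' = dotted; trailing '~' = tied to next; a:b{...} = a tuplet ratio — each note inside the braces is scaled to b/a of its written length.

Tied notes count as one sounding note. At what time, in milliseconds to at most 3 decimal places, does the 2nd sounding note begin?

1. 0.0ms @ 0 + 1600.0ms (2)
2. 1600.0ms @ 2 + 1600.0ms (2)

note 2 onset = 2b = 1600.0ms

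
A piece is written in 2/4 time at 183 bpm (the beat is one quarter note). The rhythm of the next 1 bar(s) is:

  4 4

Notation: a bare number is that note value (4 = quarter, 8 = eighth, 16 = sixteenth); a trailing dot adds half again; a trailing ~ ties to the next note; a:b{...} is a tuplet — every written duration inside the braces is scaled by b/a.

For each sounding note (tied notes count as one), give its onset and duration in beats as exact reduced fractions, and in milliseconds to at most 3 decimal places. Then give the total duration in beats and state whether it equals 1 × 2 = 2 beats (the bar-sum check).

1) 0.0ms=0b +327.869ms=1b
2) 327.869ms=1b +327.869ms=1b
Σ=2b of 2 (183bpm 2/4) — PASS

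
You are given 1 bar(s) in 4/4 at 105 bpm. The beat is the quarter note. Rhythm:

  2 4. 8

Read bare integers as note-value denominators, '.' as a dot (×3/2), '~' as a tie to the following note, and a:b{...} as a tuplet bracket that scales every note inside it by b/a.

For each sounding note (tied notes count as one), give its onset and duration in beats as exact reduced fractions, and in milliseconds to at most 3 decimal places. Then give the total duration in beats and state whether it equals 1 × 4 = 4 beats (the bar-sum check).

1) 0.0ms=0b +1142.857ms=2b
2) 1142.857ms=2b +857.143ms=3/2b
3) 2000.0ms=7/2b +285.714ms=1/2b
Σ=4b of 4 (105bpm 4/4) — PASS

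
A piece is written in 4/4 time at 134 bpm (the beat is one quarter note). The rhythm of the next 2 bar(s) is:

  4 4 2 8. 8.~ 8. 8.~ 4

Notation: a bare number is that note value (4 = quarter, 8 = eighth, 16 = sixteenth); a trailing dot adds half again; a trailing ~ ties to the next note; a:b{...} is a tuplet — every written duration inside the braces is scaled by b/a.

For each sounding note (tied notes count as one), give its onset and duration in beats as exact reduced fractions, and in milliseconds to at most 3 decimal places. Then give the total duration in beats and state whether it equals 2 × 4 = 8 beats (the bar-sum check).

1) 0.0ms=0b +447.761ms=1b
2) 447.761ms=1b +447.761ms=1b
3) 895.522ms=2b +895.522ms=2b
4) 1791.045ms=4b +335.821ms=3/4b
5) 2126.866ms=19/4b +671.642ms=3/2b
6) 2798.507ms=25/4b +783.582ms=7/4b
Σ=8b of 8 (134bpm 4/4) — PASS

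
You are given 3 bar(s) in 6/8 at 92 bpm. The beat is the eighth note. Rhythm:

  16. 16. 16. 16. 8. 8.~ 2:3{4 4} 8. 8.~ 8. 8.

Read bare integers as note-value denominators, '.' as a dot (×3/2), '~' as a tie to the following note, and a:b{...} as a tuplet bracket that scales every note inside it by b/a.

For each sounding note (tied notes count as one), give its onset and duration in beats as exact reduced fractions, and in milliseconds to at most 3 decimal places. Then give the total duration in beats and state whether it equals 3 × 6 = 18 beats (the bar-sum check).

1) 0.0ms=0b +489.13ms=3/4b
2) 489.13ms=3/4b +489.13ms=3/4b
3) 978.261ms=3/2b +489.13ms=3/4b
4) 1467.391ms=9/4b +489.13ms=3/4b
5) 1956.522ms=3b +978.261ms=3/2b
6) 2934.783ms=9/2b +2934.783ms=9/2b
7) 5869.565ms=9b +1956.522ms=3b
8) 7826.087ms=12b +978.261ms=3/2b
9) 8804.348ms=27/2b +1956.522ms=3b
10) 10760.87ms=33/2b +978.261ms=3/2b
Σ=18b of 18 (92bpm 6/8) — PASS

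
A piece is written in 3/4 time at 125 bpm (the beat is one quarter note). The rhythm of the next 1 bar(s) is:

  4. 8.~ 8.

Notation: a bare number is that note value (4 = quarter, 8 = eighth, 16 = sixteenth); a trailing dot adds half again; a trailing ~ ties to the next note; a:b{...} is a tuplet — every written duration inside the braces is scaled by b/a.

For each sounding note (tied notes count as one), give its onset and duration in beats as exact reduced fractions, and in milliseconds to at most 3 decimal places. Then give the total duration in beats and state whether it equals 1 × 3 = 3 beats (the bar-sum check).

1) 0.0ms=0b +720.0ms=3/2b
2) 720.0ms=3/2b +720.0ms=3/2b
Σ=3b of 3 (125bpm 3/4) — PASS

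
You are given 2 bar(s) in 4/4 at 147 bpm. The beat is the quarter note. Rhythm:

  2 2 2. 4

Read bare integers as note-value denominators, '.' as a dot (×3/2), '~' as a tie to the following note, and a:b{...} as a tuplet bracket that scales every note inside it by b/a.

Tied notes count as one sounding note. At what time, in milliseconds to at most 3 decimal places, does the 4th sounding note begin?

1. 0.0ms @ 0 + 816.327ms (2)
2. 816.327ms @ 2 + 816.327ms (2)
3. 1632.653ms @ 4 + 1224.49ms (3)
4. 2857.143ms @ 7 + 408.163ms (1)

note 4 onset = 7b = 2857.143ms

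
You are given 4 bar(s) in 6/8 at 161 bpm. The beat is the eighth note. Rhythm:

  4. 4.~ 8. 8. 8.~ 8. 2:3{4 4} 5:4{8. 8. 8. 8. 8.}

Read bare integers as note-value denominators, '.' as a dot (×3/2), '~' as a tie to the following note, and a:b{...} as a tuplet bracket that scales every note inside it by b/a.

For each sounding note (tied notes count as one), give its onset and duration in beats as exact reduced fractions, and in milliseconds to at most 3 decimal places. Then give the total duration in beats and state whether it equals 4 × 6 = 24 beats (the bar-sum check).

1) 0.0ms=0b +1118.012ms=3b
2) 1118.012ms=3b +1677.019ms=9/2b
3) 2795.031ms=15/2b +559.006ms=3/2b
4) 3354.037ms=9b +1118.012ms=3b
5) 4472.05ms=12b +1118.012ms=3b
6) 5590.062ms=15b +1118.012ms=3b
7) 6708.075ms=18b +447.205ms=6/5b
8) 7155.28ms=96/5b +447.205ms=6/5b
9) 7602.484ms=102/5b +447.205ms=6/5b
10) 8049.689ms=108/5b +447.205ms=6/5b
11) 8496.894ms=114/5b +447.205ms=6/5b
Σ=24b of 24 (161bpm 6/8) — PASS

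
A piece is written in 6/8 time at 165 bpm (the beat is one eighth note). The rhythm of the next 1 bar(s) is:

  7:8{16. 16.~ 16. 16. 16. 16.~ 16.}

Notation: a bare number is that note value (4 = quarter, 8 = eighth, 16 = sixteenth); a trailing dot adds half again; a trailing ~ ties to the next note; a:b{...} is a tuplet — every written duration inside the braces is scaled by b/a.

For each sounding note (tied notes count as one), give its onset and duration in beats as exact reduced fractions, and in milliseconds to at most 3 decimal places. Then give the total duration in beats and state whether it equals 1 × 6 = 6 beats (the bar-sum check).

1) 0.0ms=0b +311.688ms=6/7b
2) 311.688ms=6/7b +623.377ms=12/7b
3) 935.065ms=18/7b +311.688ms=6/7b
4) 1246.753ms=24/7b +311.688ms=6/7b
5) 1558.442ms=30/7b +623.377ms=12/7b
Σ=6b of 6 (165bpm 6/8) — PASS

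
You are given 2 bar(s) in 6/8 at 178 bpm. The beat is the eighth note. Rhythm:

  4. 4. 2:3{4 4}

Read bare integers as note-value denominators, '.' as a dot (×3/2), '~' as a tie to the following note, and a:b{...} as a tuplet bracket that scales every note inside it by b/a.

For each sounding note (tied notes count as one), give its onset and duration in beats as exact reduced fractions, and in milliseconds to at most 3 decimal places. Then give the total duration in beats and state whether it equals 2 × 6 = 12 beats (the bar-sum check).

1) 0.0ms=0b +1011.236ms=3b
2) 1011.236ms=3b +1011.236ms=3b
3) 2022.472ms=6b +1011.236ms=3b
4) 3033.708ms=9b +1011.236ms=3b
Σ=12b of 12 (178bpm 6/8) — PASS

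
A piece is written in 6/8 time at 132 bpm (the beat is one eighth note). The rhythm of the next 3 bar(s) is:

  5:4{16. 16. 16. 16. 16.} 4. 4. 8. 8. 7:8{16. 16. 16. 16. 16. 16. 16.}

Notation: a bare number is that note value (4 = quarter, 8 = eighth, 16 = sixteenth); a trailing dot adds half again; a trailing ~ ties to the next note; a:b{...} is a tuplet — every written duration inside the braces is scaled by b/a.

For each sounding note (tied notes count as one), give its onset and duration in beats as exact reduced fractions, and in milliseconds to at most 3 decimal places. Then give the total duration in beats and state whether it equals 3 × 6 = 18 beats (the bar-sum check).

1) 0.0ms=0b +272.727ms=3/5b
2) 272.727ms=3/5b +272.727ms=3/5b
3) 545.455ms=6/5b +272.727ms=3/5b
4) 818.182ms=9/5b +272.727ms=3/5b
5) 1090.909ms=12/5b +272.727ms=3/5b
6) 1363.636ms=3b +1363.636ms=3b
7) 2727.273ms=6b +1363.636ms=3b
8) 4090.909ms=9b +681.818ms=3/2b
9) 4772.727ms=21/2b +681.818ms=3/2b
10) 5454.545ms=12b +389.61ms=6/7b
11) 5844.156ms=90/7b +389.61ms=6/7b
12) 6233.766ms=96/7b +389.61ms=6/7b
13) 6623.377ms=102/7b +389.61ms=6/7b
14) 7012.987ms=108/7b +389.61ms=6/7b
15) 7402.597ms=114/7b +389.61ms=6/7b
16) 7792.208ms=120/7b +389.61ms=6/7b
Σ=18b of 18 (132bpm 6/8) — PASS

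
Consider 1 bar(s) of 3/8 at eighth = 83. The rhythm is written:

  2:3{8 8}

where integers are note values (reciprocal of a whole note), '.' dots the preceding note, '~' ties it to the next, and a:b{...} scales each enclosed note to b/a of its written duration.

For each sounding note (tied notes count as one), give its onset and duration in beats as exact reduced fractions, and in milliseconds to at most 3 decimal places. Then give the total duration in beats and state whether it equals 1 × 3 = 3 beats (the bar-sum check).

1) 0.0ms=0b +1084.337ms=3/2b
2) 1084.337ms=3/2b +1084.337ms=3/2b
Σ=3b of 3 (83bpm 3/8) — PASS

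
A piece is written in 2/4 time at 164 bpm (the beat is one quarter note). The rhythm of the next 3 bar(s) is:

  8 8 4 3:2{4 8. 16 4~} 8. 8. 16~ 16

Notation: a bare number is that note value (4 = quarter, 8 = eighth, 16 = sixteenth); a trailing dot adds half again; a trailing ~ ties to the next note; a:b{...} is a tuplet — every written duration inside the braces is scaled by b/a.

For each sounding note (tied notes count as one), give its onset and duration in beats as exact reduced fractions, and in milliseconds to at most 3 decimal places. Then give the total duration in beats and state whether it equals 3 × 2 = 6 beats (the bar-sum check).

1) 0.0ms=0b +182.927ms=1/2b
2) 182.927ms=1/2b +182.927ms=1/2b
3) 365.854ms=1b +365.854ms=1b
4) 731.707ms=2b +243.902ms=2/3b
5) 975.61ms=8/3b +182.927ms=1/2b
6) 1158.537ms=19/6b +60.976ms=1/6b
7) 1219.512ms=10/3b +518.293ms=17/12b
8) 1737.805ms=19/4b +274.39ms=3/4b
9) 2012.195ms=11/2b +182.927ms=1/2b
Σ=6b of 6 (164bpm 2/4) — PASS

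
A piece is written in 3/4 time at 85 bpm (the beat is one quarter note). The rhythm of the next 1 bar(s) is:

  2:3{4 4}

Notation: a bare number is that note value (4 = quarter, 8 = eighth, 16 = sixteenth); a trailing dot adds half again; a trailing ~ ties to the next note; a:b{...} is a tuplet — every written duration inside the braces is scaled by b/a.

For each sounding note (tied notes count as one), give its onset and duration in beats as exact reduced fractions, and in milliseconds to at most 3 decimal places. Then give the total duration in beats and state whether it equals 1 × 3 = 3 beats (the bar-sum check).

1) 0.0ms=0b +1058.824ms=3/2b
2) 1058.824ms=3/2b +1058.824ms=3/2b
Σ=3b of 3 (85bpm 3/4) — PASS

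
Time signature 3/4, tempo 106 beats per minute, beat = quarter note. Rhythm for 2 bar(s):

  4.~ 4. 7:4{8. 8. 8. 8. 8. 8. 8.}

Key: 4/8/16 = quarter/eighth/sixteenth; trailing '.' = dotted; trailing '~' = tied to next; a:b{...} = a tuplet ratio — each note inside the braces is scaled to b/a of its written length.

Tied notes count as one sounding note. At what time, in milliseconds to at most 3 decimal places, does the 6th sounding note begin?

note 6 onset = 33/7b = 2668.464ms

1. 0.0ms @ 0 + 1698.113ms (3)
2. 1698.113ms @ 3 + 242.588ms (3/7)
3. 1940.701ms @ 24/7 + 242.588ms (3/7)
4. 2183.288ms @ 27/7 + 242.588ms (3/7)
5. 2425.876ms @ 30/7 + 242.588ms (3/7)
6. 2668.464ms @ 33/7 + 242.588ms (3/7)
7. 2911.051ms @ 36/7 + 242.588ms (3/7)
8. 3153.639ms @ 39/7 + 242.588ms (3/7)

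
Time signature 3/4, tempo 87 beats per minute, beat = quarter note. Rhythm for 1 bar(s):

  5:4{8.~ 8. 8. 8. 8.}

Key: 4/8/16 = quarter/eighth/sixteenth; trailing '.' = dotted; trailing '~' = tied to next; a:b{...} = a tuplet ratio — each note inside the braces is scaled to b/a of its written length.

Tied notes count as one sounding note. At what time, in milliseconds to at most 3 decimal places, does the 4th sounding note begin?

note 4 onset = 12/5b = 1655.172ms

1. 0.0ms @ 0 + 827.586ms (6/5)
2. 827.586ms @ 6/5 + 413.793ms (3/5)
3. 1241.379ms @ 9/5 + 413.793ms (3/5)
4. 1655.172ms @ 12/5 + 413.793ms (3/5)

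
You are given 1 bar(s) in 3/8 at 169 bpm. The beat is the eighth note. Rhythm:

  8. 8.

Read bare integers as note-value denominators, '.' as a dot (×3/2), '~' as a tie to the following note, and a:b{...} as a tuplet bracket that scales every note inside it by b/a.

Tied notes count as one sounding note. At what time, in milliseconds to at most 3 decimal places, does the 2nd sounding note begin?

1. 0.0ms @ 0 + 532.544ms (3/2)
2. 532.544ms @ 3/2 + 532.544ms (3/2)

note 2 onset = 3/2b = 532.544ms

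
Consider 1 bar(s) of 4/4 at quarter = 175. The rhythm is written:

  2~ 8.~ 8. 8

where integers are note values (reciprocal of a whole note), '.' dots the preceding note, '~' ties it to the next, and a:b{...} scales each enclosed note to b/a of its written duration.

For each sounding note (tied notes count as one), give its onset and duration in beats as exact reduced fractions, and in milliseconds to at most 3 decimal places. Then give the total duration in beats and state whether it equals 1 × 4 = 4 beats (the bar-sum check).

1) 0.0ms=0b +1200.0ms=7/2b
2) 1200.0ms=7/2b +171.429ms=1/2b
Σ=4b of 4 (175bpm 4/4) — PASS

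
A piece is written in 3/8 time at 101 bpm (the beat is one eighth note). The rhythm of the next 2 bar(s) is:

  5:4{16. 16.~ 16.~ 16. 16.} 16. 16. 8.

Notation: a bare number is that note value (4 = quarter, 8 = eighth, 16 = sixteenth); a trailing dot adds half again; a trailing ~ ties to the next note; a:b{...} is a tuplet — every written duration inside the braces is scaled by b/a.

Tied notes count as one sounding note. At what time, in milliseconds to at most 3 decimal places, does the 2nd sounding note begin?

note 2 onset = 3/5b = 356.436ms

1. 0.0ms @ 0 + 356.436ms (3/5)
2. 356.436ms @ 3/5 + 1069.307ms (9/5)
3. 1425.743ms @ 12/5 + 356.436ms (3/5)
4. 1782.178ms @ 3 + 445.545ms (3/4)
5. 2227.723ms @ 15/4 + 445.545ms (3/4)
6. 2673.267ms @ 9/2 + 891.089ms (3/2)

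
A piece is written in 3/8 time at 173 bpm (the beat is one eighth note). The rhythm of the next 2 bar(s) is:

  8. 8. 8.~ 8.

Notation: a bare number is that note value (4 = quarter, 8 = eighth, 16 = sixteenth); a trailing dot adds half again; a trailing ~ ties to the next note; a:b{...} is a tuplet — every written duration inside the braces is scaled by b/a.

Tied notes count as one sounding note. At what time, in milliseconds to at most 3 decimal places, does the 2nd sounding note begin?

1. 0.0ms @ 0 + 520.231ms (3/2)
2. 520.231ms @ 3/2 + 520.231ms (3/2)
3. 1040.462ms @ 3 + 1040.462ms (3)

note 2 onset = 3/2b = 520.231ms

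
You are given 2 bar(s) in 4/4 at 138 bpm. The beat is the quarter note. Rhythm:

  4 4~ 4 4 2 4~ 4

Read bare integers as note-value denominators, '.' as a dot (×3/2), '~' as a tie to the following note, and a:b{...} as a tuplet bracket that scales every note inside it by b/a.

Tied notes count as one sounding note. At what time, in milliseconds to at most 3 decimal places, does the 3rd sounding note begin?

note 3 onset = 3b = 1304.348ms

1. 0.0ms @ 0 + 434.783ms (1)
2. 434.783ms @ 1 + 869.565ms (2)
3. 1304.348ms @ 3 + 434.783ms (1)
4. 1739.13ms @ 4 + 869.565ms (2)
5. 2608.696ms @ 6 + 869.565ms (2)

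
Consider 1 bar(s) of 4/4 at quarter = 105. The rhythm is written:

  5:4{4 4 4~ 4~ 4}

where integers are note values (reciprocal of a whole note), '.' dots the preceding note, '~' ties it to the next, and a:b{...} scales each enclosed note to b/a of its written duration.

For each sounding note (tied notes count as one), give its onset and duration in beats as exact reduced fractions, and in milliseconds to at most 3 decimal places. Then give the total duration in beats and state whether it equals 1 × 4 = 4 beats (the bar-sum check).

1) 0.0ms=0b +457.143ms=4/5b
2) 457.143ms=4/5b +457.143ms=4/5b
3) 914.286ms=8/5b +1371.429ms=12/5b
Σ=4b of 4 (105bpm 4/4) — PASS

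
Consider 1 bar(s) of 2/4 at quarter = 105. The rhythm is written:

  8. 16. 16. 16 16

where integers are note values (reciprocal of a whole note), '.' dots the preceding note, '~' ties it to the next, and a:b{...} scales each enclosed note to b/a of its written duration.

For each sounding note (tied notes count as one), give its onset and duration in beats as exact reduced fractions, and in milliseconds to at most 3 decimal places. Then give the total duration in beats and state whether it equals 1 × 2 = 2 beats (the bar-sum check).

1) 0.0ms=0b +428.571ms=3/4b
2) 428.571ms=3/4b +214.286ms=3/8b
3) 642.857ms=9/8b +214.286ms=3/8b
4) 857.143ms=3/2b +142.857ms=1/4b
5) 1000.0ms=7/4b +142.857ms=1/4b
Σ=2b of 2 (105bpm 2/4) — PASS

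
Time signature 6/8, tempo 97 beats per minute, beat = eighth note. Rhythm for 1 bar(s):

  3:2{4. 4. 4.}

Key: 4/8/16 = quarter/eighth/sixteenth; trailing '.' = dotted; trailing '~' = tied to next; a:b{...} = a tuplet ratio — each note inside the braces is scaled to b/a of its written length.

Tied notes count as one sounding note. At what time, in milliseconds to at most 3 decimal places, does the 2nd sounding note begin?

note 2 onset = 2b = 1237.113ms

1. 0.0ms @ 0 + 1237.113ms (2)
2. 1237.113ms @ 2 + 1237.113ms (2)
3. 2474.227ms @ 4 + 1237.113ms (2)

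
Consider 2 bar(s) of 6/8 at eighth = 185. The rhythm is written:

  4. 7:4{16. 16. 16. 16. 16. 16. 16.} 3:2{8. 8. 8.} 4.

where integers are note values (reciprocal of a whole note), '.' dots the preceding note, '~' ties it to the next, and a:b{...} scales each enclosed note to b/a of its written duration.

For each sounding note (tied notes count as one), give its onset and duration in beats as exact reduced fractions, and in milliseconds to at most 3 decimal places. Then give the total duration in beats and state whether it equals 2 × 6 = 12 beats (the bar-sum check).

1) 0.0ms=0b +972.973ms=3b
2) 972.973ms=3b +138.996ms=3/7b
3) 1111.969ms=24/7b +138.996ms=3/7b
4) 1250.965ms=27/7b +138.996ms=3/7b
5) 1389.961ms=30/7b +138.996ms=3/7b
6) 1528.958ms=33/7b +138.996ms=3/7b
7) 1667.954ms=36/7b +138.996ms=3/7b
8) 1806.95ms=39/7b +138.996ms=3/7b
9) 1945.946ms=6b +324.324ms=1b
10) 2270.27ms=7b +324.324ms=1b
11) 2594.595ms=8b +324.324ms=1b
12) 2918.919ms=9b +972.973ms=3b
Σ=12b of 12 (185bpm 6/8) — PASS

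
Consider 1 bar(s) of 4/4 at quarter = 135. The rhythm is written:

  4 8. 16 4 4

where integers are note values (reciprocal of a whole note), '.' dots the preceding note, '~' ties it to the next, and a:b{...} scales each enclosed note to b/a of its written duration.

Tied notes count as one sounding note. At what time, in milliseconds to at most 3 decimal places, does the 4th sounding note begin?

1. 0.0ms @ 0 + 444.444ms (1)
2. 444.444ms @ 1 + 333.333ms (3/4)
3. 777.778ms @ 7/4 + 111.111ms (1/4)
4. 888.889ms @ 2 + 444.444ms (1)
5. 1333.333ms @ 3 + 444.444ms (1)

note 4 onset = 2b = 888.889ms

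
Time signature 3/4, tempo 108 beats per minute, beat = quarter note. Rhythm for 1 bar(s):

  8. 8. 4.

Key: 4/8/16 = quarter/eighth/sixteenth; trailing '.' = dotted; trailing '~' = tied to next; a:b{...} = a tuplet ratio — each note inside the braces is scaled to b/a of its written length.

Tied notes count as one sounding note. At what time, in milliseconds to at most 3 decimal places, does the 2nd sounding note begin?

1. 0.0ms @ 0 + 416.667ms (3/4)
2. 416.667ms @ 3/4 + 416.667ms (3/4)
3. 833.333ms @ 3/2 + 833.333ms (3/2)

note 2 onset = 3/4b = 416.667ms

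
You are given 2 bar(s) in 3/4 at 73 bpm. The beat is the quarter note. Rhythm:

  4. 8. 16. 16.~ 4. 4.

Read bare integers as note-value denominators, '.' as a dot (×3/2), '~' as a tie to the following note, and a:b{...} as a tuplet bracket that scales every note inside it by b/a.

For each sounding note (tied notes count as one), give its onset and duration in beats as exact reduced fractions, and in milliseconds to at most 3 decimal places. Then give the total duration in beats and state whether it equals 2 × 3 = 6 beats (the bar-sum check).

1) 0.0ms=0b +1232.877ms=3/2b
2) 1232.877ms=3/2b +616.438ms=3/4b
3) 1849.315ms=9/4b +308.219ms=3/8b
4) 2157.534ms=21/8b +1541.096ms=15/8b
5) 3698.63ms=9/2b +1232.877ms=3/2b
Σ=6b of 6 (73bpm 3/4) — PASS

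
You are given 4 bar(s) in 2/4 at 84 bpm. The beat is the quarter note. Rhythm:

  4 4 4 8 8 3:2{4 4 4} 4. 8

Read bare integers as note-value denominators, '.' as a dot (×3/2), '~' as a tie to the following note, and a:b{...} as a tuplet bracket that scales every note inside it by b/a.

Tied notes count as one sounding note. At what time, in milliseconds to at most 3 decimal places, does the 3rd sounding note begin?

1. 0.0ms @ 0 + 714.286ms (1)
2. 714.286ms @ 1 + 714.286ms (1)
3. 1428.571ms @ 2 + 714.286ms (1)
4. 2142.857ms @ 3 + 357.143ms (1/2)
5. 2500.0ms @ 7/2 + 357.143ms (1/2)
6. 2857.143ms @ 4 + 476.19ms (2/3)
7. 3333.333ms @ 14/3 + 476.19ms (2/3)
8. 3809.524ms @ 16/3 + 476.19ms (2/3)
9. 4285.714ms @ 6 + 1071.429ms (3/2)
10. 5357.143ms @ 15/2 + 357.143ms (1/2)

note 3 onset = 2b = 1428.571ms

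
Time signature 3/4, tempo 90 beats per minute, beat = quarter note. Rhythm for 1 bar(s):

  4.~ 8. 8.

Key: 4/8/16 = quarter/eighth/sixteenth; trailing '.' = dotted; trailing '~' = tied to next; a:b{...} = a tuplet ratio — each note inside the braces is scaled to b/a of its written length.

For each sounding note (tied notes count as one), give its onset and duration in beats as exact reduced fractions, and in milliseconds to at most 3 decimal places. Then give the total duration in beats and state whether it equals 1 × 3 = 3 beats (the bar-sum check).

1) 0.0ms=0b +1500.0ms=9/4b
2) 1500.0ms=9/4b +500.0ms=3/4b
Σ=3b of 3 (90bpm 3/4) — PASS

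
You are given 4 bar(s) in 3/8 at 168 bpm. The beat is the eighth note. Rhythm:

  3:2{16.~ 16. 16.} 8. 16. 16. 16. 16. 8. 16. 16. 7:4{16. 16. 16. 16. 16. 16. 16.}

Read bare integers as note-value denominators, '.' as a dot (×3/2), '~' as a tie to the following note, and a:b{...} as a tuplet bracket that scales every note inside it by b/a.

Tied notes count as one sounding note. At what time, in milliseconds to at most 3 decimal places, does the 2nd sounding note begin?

1. 0.0ms @ 0 + 357.143ms (1)
2. 357.143ms @ 1 + 178.571ms (1/2)
3. 535.714ms @ 3/2 + 535.714ms (3/2)
4. 1071.429ms @ 3 + 267.857ms (3/4)
5. 1339.286ms @ 15/4 + 267.857ms (3/4)
6. 1607.143ms @ 9/2 + 267.857ms (3/4)
7. 1875.0ms @ 21/4 + 267.857ms (3/4)
8. 2142.857ms @ 6 + 535.714ms (3/2)
9. 2678.571ms @ 15/2 + 267.857ms (3/4)
10. 2946.429ms @ 33/4 + 267.857ms (3/4)
11. 3214.286ms @ 9 + 153.061ms (3/7)
12. 3367.347ms @ 66/7 + 153.061ms (3/7)
13. 3520.408ms @ 69/7 + 153.061ms (3/7)
14. 3673.469ms @ 72/7 + 153.061ms (3/7)
15. 3826.531ms @ 75/7 + 153.061ms (3/7)
16. 3979.592ms @ 78/7 + 153.061ms (3/7)
17. 4132.653ms @ 81/7 + 153.061ms (3/7)

note 2 onset = 1b = 357.143ms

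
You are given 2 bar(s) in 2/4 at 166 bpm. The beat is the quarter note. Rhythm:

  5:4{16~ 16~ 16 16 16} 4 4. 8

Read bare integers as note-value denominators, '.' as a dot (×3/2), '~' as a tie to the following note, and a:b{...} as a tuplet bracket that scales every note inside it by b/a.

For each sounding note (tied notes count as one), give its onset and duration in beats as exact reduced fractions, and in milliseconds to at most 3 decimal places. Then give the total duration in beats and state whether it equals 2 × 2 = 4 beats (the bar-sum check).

1) 0.0ms=0b +216.867ms=3/5b
2) 216.867ms=3/5b +72.289ms=1/5b
3) 289.157ms=4/5b +72.289ms=1/5b
4) 361.446ms=1b +361.446ms=1b
5) 722.892ms=2b +542.169ms=3/2b
6) 1265.06ms=7/2b +180.723ms=1/2b
Σ=4b of 4 (166bpm 2/4) — PASS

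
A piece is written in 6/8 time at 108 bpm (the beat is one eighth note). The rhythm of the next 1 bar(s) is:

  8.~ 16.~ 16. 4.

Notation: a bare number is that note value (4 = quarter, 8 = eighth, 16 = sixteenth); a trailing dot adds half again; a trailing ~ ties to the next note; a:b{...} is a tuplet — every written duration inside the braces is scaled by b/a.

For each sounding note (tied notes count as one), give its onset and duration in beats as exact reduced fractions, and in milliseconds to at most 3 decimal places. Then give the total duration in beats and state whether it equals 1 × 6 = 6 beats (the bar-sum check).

1) 0.0ms=0b +1666.667ms=3b
2) 1666.667ms=3b +1666.667ms=3b
Σ=6b of 6 (108bpm 6/8) — PASS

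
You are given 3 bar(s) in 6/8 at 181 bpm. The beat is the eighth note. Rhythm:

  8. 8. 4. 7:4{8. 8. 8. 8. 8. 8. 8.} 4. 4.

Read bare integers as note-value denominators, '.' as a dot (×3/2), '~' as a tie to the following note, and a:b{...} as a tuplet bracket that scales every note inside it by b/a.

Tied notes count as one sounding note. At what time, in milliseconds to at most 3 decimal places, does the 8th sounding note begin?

note 8 onset = 66/7b = 3125.493ms

1. 0.0ms @ 0 + 497.238ms (3/2)
2. 497.238ms @ 3/2 + 497.238ms (3/2)
3. 994.475ms @ 3 + 994.475ms (3)
4. 1988.95ms @ 6 + 284.136ms (6/7)
5. 2273.086ms @ 48/7 + 284.136ms (6/7)
6. 2557.222ms @ 54/7 + 284.136ms (6/7)
7. 2841.358ms @ 60/7 + 284.136ms (6/7)
8. 3125.493ms @ 66/7 + 284.136ms (6/7)
9. 3409.629ms @ 72/7 + 284.136ms (6/7)
10. 3693.765ms @ 78/7 + 284.136ms (6/7)
11. 3977.901ms @ 12 + 994.475ms (3)
12. 4972.376ms @ 15 + 994.475ms (3)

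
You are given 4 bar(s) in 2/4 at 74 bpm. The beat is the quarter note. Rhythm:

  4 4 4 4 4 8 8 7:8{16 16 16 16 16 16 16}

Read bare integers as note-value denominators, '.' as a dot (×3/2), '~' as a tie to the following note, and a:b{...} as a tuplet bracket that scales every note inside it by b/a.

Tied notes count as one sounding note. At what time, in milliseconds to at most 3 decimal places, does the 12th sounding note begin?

1. 0.0ms @ 0 + 810.811ms (1)
2. 810.811ms @ 1 + 810.811ms (1)
3. 1621.622ms @ 2 + 810.811ms (1)
4. 2432.432ms @ 3 + 810.811ms (1)
5. 3243.243ms @ 4 + 810.811ms (1)
6. 4054.054ms @ 5 + 405.405ms (1/2)
7. 4459.459ms @ 11/2 + 405.405ms (1/2)
8. 4864.865ms @ 6 + 231.66ms (2/7)
9. 5096.525ms @ 44/7 + 231.66ms (2/7)
10. 5328.185ms @ 46/7 + 231.66ms (2/7)
11. 5559.846ms @ 48/7 + 231.66ms (2/7)
12. 5791.506ms @ 50/7 + 231.66ms (2/7)
13. 6023.166ms @ 52/7 + 231.66ms (2/7)
14. 6254.826ms @ 54/7 + 231.66ms (2/7)

note 12 onset = 50/7b = 5791.506ms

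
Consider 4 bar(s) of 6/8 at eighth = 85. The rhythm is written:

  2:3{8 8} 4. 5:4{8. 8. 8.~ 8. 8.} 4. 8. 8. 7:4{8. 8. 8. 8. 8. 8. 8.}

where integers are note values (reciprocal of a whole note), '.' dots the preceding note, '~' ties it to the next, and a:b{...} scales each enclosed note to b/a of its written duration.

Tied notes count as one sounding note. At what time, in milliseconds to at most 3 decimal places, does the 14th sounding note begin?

1. 0.0ms @ 0 + 1058.824ms (3/2)
2. 1058.824ms @ 3/2 + 1058.824ms (3/2)
3. 2117.647ms @ 3 + 2117.647ms (3)
4. 4235.294ms @ 6 + 847.059ms (6/5)
5. 5082.353ms @ 36/5 + 847.059ms (6/5)
6. 5929.412ms @ 42/5 + 1694.118ms (12/5)
7. 7623.529ms @ 54/5 + 847.059ms (6/5)
8. 8470.588ms @ 12 + 2117.647ms (3)
9. 10588.235ms @ 15 + 1058.824ms (3/2)
10. 11647.059ms @ 33/2 + 1058.824ms (3/2)
11. 12705.882ms @ 18 + 605.042ms (6/7)
12. 13310.924ms @ 132/7 + 605.042ms (6/7)
13. 13915.966ms @ 138/7 + 605.042ms (6/7)
14. 14521.008ms @ 144/7 + 605.042ms (6/7)
15. 15126.05ms @ 150/7 + 605.042ms (6/7)
16. 15731.092ms @ 156/7 + 605.042ms (6/7)
17. 16336.134ms @ 162/7 + 605.042ms (6/7)

note 14 onset = 144/7b = 14521.008ms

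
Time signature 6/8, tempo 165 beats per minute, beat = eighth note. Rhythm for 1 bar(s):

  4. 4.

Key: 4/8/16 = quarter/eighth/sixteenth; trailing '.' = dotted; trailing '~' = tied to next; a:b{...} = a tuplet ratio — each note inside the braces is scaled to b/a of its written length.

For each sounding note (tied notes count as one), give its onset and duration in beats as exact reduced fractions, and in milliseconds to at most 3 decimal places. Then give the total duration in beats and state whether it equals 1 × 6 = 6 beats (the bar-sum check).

1) 0.0ms=0b +1090.909ms=3b
2) 1090.909ms=3b +1090.909ms=3b
Σ=6b of 6 (165bpm 6/8) — PASS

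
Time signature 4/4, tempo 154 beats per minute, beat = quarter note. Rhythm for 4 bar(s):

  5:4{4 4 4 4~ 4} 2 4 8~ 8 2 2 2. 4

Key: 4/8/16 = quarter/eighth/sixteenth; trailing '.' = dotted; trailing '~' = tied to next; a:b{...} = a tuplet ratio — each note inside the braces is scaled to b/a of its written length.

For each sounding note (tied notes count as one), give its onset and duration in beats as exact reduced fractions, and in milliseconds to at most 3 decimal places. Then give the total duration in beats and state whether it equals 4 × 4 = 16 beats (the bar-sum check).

1) 0.0ms=0b +311.688ms=4/5b
2) 311.688ms=4/5b +311.688ms=4/5b
3) 623.377ms=8/5b +311.688ms=4/5b
4) 935.065ms=12/5b +623.377ms=8/5b
5) 1558.442ms=4b +779.221ms=2b
6) 2337.662ms=6b +389.61ms=1b
7) 2727.273ms=7b +389.61ms=1b
8) 3116.883ms=8b +779.221ms=2b
9) 3896.104ms=10b +779.221ms=2b
10) 4675.325ms=12b +1168.831ms=3b
11) 5844.156ms=15b +389.61ms=1b
Σ=16b of 16 (154bpm 4/4) — PASS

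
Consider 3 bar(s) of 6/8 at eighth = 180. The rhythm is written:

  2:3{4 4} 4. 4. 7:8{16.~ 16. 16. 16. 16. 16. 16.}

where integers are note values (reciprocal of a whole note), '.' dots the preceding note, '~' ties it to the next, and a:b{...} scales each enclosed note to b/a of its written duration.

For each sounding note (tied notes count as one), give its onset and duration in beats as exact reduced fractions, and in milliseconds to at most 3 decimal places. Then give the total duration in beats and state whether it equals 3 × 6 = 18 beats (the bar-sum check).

1) 0.0ms=0b +1000.0ms=3b
2) 1000.0ms=3b +1000.0ms=3b
3) 2000.0ms=6b +1000.0ms=3b
4) 3000.0ms=9b +1000.0ms=3b
5) 4000.0ms=12b +571.429ms=12/7b
6) 4571.429ms=96/7b +285.714ms=6/7b
7) 4857.143ms=102/7b +285.714ms=6/7b
8) 5142.857ms=108/7b +285.714ms=6/7b
9) 5428.571ms=114/7b +285.714ms=6/7b
10) 5714.286ms=120/7b +285.714ms=6/7b
Σ=18b of 18 (180bpm 6/8) — PASS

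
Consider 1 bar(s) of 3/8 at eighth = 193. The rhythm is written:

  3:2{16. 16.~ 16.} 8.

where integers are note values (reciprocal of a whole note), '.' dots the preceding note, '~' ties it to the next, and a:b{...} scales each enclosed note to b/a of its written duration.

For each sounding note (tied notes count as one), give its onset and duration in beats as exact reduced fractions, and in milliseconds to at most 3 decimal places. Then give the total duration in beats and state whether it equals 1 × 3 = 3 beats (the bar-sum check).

1) 0.0ms=0b +155.44ms=1/2b
2) 155.44ms=1/2b +310.881ms=1b
3) 466.321ms=3/2b +466.321ms=3/2b
Σ=3b of 3 (193bpm 3/8) — PASS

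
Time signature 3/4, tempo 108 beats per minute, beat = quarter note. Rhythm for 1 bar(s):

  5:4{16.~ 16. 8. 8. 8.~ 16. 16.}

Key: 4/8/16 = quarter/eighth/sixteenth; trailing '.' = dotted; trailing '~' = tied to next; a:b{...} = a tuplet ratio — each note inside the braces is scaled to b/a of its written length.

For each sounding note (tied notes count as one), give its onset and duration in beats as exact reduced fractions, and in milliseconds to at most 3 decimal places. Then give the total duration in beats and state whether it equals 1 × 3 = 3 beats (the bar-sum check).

1) 0.0ms=0b +333.333ms=3/5b
2) 333.333ms=3/5b +333.333ms=3/5b
3) 666.667ms=6/5b +333.333ms=3/5b
4) 1000.0ms=9/5b +500.0ms=9/10b
5) 1500.0ms=27/10b +166.667ms=3/10b
Σ=3b of 3 (108bpm 3/4) — PASS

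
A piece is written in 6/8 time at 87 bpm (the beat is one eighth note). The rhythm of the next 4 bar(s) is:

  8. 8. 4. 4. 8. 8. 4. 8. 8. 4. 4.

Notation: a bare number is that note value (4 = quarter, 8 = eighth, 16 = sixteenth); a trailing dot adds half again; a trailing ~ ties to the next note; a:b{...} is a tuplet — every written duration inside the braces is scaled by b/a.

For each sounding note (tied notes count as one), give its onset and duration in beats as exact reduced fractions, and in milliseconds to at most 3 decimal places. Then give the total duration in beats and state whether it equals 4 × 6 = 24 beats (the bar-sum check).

1) 0.0ms=0b +1034.483ms=3/2b
2) 1034.483ms=3/2b +1034.483ms=3/2b
3) 2068.966ms=3b +2068.966ms=3b
4) 4137.931ms=6b +2068.966ms=3b
5) 6206.897ms=9b +1034.483ms=3/2b
6) 7241.379ms=21/2b +1034.483ms=3/2b
7) 8275.862ms=12b +2068.966ms=3b
8) 10344.828ms=15b +1034.483ms=3/2b
9) 11379.31ms=33/2b +1034.483ms=3/2b
10) 12413.793ms=18b +2068.966ms=3b
11) 14482.759ms=21b +2068.966ms=3b
Σ=24b of 24 (87bpm 6/8) — PASS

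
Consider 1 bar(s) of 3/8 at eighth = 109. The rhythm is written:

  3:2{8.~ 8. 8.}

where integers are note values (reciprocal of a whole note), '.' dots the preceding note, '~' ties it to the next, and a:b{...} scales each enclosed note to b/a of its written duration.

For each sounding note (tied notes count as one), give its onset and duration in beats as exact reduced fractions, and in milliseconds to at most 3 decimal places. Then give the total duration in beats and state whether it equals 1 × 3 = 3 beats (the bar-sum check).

1) 0.0ms=0b +1100.917ms=2b
2) 1100.917ms=2b +550.459ms=1b
Σ=3b of 3 (109bpm 3/8) — PASS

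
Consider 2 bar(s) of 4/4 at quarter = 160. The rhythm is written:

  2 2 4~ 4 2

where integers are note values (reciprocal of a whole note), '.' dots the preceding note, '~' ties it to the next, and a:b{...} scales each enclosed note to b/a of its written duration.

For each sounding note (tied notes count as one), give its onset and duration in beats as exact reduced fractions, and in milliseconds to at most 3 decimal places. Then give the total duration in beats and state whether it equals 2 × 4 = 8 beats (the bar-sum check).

1) 0.0ms=0b +750.0ms=2b
2) 750.0ms=2b +750.0ms=2b
3) 1500.0ms=4b +750.0ms=2b
4) 2250.0ms=6b +750.0ms=2b
Σ=8b of 8 (160bpm 4/4) — PASS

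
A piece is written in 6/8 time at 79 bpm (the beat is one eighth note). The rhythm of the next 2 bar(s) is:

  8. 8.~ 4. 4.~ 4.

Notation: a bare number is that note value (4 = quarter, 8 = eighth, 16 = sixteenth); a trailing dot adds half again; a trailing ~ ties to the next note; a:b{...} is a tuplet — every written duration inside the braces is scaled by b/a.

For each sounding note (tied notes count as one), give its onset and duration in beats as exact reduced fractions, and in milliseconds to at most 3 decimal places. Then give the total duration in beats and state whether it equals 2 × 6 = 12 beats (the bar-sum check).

1) 0.0ms=0b +1139.241ms=3/2b
2) 1139.241ms=3/2b +3417.722ms=9/2b
3) 4556.962ms=6b +4556.962ms=6b
Σ=12b of 12 (79bpm 6/8) — PASS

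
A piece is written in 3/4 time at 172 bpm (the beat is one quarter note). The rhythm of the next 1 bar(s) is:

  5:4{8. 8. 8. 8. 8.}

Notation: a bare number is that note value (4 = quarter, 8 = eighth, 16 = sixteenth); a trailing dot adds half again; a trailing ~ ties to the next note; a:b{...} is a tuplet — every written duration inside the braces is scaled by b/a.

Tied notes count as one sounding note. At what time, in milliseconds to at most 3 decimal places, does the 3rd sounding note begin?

1. 0.0ms @ 0 + 209.302ms (3/5)
2. 209.302ms @ 3/5 + 209.302ms (3/5)
3. 418.605ms @ 6/5 + 209.302ms (3/5)
4. 627.907ms @ 9/5 + 209.302ms (3/5)
5. 837.209ms @ 12/5 + 209.302ms (3/5)

note 3 onset = 6/5b = 418.605ms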